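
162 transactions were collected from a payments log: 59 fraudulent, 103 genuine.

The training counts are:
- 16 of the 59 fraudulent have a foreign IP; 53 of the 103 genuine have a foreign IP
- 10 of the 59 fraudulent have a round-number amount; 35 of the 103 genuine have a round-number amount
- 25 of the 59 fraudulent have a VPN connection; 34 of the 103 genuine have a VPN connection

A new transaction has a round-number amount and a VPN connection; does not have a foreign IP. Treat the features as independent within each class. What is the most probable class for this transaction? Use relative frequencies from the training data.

fraudulent: (59/162) × (43/59) × (10/59) × (25/59) ≈ 0.0190629
genuine: (103/162) × (50/103) × (35/103) × (34/103) ≈ 0.03462
Highest score → genuine.

genuine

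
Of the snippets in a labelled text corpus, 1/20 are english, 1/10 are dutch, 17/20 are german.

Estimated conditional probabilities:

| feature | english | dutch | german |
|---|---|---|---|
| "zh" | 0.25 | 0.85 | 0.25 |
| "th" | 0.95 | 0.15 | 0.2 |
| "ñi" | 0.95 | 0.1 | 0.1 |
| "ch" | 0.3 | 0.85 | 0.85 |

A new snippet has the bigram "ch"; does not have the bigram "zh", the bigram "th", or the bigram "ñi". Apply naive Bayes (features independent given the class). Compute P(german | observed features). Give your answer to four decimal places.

0.9755

english: 0.05 × (1−0.25) × (1−0.95) × (1−0.95) × 0.3 = 0.000028125
dutch: 0.1 × (1−0.85) × (1−0.15) × (1−0.1) × 0.85 = 0.00975375
german: 0.85 × (1−0.25) × (1−0.2) × (1−0.1) × 0.85 = 0.39015
P(german | x) = 0.39015 / 0.399931875 ≈ 0.9755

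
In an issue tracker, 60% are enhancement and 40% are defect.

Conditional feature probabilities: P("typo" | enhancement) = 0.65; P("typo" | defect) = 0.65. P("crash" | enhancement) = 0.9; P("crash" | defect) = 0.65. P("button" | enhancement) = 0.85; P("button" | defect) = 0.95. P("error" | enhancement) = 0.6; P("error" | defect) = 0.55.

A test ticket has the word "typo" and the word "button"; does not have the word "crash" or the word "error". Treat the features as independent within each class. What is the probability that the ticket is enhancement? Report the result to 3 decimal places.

0.254

enhancement: 0.6 × 0.65 × (1−0.9) × 0.85 × (1−0.6) = 0.01326
defect: 0.4 × 0.65 × (1−0.65) × 0.95 × (1−0.55) = 0.0389025
P(enhancement | x) = 0.01326 / 0.0521625 ≈ 0.254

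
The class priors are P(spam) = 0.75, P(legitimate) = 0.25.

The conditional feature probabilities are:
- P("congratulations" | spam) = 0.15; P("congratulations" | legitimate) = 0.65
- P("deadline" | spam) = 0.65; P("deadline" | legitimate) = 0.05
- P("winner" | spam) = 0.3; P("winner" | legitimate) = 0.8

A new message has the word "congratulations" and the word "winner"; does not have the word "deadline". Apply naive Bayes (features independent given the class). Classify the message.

spam: 0.75 × 0.15 × (1−0.65) × 0.3 = 0.0118125
legitimate: 0.25 × 0.65 × (1−0.05) × 0.8 = 0.1235
Highest score → legitimate.

legitimate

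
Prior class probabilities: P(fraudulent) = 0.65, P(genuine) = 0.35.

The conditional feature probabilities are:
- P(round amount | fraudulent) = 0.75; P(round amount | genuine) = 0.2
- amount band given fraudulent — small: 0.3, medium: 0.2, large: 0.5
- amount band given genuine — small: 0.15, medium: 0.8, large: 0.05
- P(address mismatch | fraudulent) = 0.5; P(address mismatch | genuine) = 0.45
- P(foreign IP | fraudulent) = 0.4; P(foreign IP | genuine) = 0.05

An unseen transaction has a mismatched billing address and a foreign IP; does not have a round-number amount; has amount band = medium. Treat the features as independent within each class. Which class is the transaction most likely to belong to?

fraudulent

fraudulent: 0.65 × (1−0.75) × 0.2 × 0.5 × 0.4 = 0.0065
genuine: 0.35 × (1−0.2) × 0.8 × 0.45 × 0.05 = 0.00504
Highest score → fraudulent.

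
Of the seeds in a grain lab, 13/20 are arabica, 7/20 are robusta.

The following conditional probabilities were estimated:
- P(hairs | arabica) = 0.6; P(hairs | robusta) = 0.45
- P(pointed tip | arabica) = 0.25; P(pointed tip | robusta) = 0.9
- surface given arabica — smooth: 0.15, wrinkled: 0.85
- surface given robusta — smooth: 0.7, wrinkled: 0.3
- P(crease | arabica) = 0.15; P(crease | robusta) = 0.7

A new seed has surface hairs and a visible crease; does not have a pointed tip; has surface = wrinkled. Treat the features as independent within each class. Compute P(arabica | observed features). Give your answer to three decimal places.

arabica: 0.65 × 0.6 × (1−0.25) × 0.85 × 0.15 = 0.03729375
robusta: 0.35 × 0.45 × (1−0.9) × 0.3 × 0.7 = 0.0033075
P(arabica | x) = 0.03729375 / 0.04060125 ≈ 0.919

0.919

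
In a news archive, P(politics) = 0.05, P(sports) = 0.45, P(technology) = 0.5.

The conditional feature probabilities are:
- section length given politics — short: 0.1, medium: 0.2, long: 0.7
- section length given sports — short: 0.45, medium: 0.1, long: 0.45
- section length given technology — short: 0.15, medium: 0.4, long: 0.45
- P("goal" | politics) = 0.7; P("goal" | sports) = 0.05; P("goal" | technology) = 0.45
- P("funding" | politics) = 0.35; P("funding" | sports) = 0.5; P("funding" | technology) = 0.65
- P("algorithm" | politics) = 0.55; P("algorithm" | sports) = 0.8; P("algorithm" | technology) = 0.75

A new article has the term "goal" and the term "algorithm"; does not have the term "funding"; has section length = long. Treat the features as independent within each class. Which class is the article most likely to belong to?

politics: 0.05 × 0.7 × 0.7 × (1−0.35) × 0.55 = 0.00875875
sports: 0.45 × 0.45 × 0.05 × (1−0.5) × 0.8 = 0.00405
technology: 0.5 × 0.45 × 0.45 × (1−0.65) × 0.75 = 0.026578125
Highest score → technology.

technology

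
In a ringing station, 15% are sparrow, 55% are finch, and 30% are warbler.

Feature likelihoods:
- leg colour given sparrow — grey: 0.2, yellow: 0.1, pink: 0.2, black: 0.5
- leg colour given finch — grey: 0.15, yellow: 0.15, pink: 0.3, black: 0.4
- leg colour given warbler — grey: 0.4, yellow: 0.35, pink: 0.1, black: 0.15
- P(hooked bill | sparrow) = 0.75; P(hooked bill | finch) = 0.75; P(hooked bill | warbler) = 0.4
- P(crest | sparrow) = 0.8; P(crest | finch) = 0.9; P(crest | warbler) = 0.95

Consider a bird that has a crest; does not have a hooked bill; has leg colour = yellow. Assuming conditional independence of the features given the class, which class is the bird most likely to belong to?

sparrow: 0.15 × 0.1 × (1−0.75) × 0.8 = 0.003
finch: 0.55 × 0.15 × (1−0.75) × 0.9 = 0.0185625
warbler: 0.3 × 0.35 × (1−0.4) × 0.95 = 0.05985
Highest score → warbler.

warbler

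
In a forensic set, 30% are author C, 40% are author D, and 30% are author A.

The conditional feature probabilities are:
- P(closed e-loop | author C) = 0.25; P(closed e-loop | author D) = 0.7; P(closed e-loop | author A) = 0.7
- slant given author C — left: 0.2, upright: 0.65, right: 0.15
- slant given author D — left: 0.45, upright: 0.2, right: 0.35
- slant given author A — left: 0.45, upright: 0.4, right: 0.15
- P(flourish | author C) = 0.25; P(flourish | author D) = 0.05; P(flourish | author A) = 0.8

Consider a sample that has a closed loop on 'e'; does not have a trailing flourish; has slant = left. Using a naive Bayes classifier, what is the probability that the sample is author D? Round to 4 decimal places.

0.7988

author C: 0.3 × 0.25 × 0.2 × (1−0.25) = 0.01125
author D: 0.4 × 0.7 × 0.45 × (1−0.05) = 0.1197
author A: 0.3 × 0.7 × 0.45 × (1−0.8) = 0.0189
P(author D | x) = 0.1197 / 0.14985 ≈ 0.7988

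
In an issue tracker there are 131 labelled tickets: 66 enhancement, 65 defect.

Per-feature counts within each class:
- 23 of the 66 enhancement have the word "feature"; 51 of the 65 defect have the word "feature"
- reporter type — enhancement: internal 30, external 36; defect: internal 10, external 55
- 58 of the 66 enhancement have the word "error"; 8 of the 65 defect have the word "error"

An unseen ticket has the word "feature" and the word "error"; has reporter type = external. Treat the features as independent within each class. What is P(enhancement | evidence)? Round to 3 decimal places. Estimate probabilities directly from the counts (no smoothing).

0.675

enhancement: (66/131) × (23/66) × (36/66) × (58/66) ≈ 0.0841587
defect: (65/131) × (51/65) × (55/65) × (8/65) ≈ 0.0405438
P(enhancement | x) = 0.0841587 / 0.1247025 ≈ 0.675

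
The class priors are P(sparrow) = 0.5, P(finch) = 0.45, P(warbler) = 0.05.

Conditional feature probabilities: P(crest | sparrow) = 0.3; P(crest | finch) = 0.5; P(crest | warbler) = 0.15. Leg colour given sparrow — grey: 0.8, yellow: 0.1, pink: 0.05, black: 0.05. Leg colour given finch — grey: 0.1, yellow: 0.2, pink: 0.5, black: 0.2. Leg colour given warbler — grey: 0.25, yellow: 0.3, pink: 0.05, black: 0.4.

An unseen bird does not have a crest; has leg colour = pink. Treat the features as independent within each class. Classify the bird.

finch

sparrow: 0.5 × (1−0.3) × 0.05 = 0.0175
finch: 0.45 × (1−0.5) × 0.5 = 0.1125
warbler: 0.05 × (1−0.15) × 0.05 = 0.002125
Highest score → finch.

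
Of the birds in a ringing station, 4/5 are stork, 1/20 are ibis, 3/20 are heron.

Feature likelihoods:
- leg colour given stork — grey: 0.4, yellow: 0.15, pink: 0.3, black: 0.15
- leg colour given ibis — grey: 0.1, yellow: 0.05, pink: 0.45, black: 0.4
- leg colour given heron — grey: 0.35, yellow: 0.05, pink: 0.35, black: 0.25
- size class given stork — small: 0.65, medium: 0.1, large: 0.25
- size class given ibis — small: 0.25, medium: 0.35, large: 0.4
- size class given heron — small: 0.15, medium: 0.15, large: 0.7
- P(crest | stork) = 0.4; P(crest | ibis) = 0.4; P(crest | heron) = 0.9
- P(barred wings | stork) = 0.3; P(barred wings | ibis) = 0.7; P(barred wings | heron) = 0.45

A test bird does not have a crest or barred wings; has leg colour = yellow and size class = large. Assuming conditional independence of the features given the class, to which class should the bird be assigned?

stork

stork: 0.8 × 0.15 × 0.25 × (1−0.4) × (1−0.3) = 0.0126
ibis: 0.05 × 0.05 × 0.4 × (1−0.4) × (1−0.7) = 0.00018
heron: 0.15 × 0.05 × 0.7 × (1−0.9) × (1−0.45) = 0.00028875
Highest score → stork.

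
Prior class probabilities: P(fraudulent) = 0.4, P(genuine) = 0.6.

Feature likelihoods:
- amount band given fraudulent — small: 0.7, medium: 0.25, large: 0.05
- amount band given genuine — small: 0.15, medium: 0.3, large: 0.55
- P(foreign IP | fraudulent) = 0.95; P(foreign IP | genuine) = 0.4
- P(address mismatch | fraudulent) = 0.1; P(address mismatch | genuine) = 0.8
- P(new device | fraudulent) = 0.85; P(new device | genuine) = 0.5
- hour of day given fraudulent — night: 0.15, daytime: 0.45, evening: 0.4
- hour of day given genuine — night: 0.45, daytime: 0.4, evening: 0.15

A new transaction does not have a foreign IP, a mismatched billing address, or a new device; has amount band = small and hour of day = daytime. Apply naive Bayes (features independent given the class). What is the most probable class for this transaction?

fraudulent: 0.4 × 0.7 × (1−0.95) × (1−0.1) × (1−0.85) × 0.45 = 0.0008505
genuine: 0.6 × 0.15 × (1−0.4) × (1−0.8) × (1−0.5) × 0.4 = 0.00216
Highest score → genuine.

genuine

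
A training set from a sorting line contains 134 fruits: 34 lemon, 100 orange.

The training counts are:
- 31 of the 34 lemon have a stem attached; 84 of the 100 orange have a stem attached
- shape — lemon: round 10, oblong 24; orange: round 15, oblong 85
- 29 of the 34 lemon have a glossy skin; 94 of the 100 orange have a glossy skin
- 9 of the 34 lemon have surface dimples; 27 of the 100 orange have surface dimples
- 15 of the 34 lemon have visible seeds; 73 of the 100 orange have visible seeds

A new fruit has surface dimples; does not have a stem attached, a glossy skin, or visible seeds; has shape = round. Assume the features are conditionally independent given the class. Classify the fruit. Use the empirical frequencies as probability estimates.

lemon

lemon: (34/134) × (3/34) × (10/34) × (5/34) × (9/34) × (19/34) ≈ 0.000143241
orange: (100/134) × (16/100) × (15/100) × (6/100) × (27/100) × (27/100) ≈ 0.0000783403
Highest score → lemon.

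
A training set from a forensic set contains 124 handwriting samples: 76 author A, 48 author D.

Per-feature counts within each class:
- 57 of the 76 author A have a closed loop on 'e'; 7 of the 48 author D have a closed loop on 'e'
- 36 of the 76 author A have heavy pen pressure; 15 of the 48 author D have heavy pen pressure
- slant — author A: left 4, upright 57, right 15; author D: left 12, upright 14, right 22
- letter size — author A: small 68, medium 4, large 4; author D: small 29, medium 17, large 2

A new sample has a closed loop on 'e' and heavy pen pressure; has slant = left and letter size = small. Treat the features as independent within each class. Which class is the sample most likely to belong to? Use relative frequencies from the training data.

author A: (76/124) × (57/76) × (36/76) × (4/76) × (68/76) ≈ 0.0102538
author D: (48/124) × (7/48) × (15/48) × (12/48) × (29/48) ≈ 0.00266455
Highest score → author A.

author A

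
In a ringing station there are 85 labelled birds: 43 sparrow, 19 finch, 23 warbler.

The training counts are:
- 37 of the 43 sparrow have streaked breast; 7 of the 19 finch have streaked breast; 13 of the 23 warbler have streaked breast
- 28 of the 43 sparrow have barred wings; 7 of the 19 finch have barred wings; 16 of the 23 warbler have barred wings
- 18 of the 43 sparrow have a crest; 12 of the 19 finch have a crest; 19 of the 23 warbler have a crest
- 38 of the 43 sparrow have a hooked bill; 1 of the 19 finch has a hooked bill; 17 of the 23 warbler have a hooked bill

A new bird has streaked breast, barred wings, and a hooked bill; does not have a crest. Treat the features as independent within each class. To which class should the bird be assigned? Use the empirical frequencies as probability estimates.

sparrow

sparrow: (43/85) × (37/43) × (28/43) × (25/43) × (38/43) ≈ 0.145633
finch: (19/85) × (7/19) × (7/19) × (7/19) × (1/19) ≈ 0.000588321
warbler: (23/85) × (13/23) × (16/23) × (4/23) × (17/23) ≈ 0.0136763
Highest score → sparrow.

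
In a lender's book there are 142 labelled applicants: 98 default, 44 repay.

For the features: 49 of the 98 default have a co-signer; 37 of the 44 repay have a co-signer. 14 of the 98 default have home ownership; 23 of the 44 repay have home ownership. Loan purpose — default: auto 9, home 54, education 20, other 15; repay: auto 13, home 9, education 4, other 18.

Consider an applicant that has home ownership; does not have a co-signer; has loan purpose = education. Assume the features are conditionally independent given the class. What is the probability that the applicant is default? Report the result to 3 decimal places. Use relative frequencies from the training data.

0.811

default: (98/142) × (49/98) × (14/98) × (20/98) ≈ 0.0100604
repay: (44/142) × (7/44) × (23/44) × (4/44) ≈ 0.00234257
P(default | x) = 0.0100604 / 0.01240297 ≈ 0.811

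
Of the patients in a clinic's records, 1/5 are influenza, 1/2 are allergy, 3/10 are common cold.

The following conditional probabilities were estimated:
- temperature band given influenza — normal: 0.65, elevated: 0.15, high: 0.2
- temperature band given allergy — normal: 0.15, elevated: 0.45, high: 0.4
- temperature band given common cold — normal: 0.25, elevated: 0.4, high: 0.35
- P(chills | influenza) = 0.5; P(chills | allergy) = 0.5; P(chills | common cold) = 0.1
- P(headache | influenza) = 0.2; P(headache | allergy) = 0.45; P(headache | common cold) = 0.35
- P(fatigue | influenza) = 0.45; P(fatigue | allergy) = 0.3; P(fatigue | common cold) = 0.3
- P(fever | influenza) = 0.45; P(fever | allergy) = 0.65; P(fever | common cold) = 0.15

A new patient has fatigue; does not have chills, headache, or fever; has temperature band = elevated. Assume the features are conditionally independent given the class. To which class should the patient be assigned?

common cold

influenza: 0.2 × 0.15 × (1−0.5) × (1−0.2) × 0.45 × (1−0.45) = 0.00297
allergy: 0.5 × 0.45 × (1−0.5) × (1−0.45) × 0.3 × (1−0.65) = 0.006496875
common cold: 0.3 × 0.4 × (1−0.1) × (1−0.35) × 0.3 × (1−0.15) = 0.017901
Highest score → common cold.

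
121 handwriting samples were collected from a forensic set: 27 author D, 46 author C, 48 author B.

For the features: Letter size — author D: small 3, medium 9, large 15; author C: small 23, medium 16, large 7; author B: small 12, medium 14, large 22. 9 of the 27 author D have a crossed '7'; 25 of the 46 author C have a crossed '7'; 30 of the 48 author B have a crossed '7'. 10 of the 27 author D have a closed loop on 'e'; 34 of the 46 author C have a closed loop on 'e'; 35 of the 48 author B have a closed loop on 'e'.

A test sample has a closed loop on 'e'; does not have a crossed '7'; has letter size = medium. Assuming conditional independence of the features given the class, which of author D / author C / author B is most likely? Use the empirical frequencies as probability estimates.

author C

author D: (27/121) × (9/27) × (18/27) × (10/27) ≈ 0.0183655
author C: (46/121) × (16/46) × (21/46) × (34/46) ≈ 0.0446187
author B: (48/121) × (14/48) × (18/48) × (35/48) ≈ 0.0316374
Highest score → author C.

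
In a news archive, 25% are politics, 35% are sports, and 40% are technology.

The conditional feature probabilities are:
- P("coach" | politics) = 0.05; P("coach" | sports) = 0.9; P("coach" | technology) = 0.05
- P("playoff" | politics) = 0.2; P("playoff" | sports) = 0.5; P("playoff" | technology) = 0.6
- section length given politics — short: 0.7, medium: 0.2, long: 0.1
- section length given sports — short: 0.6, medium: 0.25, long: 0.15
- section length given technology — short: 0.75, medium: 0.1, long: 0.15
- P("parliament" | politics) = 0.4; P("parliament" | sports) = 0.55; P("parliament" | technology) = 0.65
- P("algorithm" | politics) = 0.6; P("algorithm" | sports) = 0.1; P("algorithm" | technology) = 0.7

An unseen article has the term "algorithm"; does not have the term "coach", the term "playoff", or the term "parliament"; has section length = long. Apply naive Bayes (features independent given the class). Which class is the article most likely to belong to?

politics

politics: 0.25 × (1−0.05) × (1−0.2) × 0.1 × (1−0.4) × 0.6 = 0.00684
sports: 0.35 × (1−0.9) × (1−0.5) × 0.15 × (1−0.55) × 0.1 = 0.000118125
technology: 0.4 × (1−0.05) × (1−0.6) × 0.15 × (1−0.65) × 0.7 = 0.005586
Highest score → politics.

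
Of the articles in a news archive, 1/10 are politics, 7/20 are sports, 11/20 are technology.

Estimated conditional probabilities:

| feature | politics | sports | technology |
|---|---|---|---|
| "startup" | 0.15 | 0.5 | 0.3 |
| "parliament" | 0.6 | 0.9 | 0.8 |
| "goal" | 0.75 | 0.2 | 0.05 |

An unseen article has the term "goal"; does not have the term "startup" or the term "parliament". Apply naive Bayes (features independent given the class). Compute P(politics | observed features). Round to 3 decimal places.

0.776

politics: 0.1 × (1−0.15) × (1−0.6) × 0.75 = 0.0255
sports: 0.35 × (1−0.5) × (1−0.9) × 0.2 = 0.0035
technology: 0.55 × (1−0.3) × (1−0.8) × 0.05 = 0.00385
P(politics | x) = 0.0255 / 0.03285 ≈ 0.776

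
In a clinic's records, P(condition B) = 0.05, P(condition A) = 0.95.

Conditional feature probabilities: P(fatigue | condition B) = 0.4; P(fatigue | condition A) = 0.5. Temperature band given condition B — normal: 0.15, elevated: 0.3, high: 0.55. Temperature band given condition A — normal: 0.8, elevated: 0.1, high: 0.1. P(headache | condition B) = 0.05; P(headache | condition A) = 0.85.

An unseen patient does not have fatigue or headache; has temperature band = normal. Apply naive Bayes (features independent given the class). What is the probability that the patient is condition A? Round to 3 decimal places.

condition B: 0.05 × (1−0.4) × 0.15 × (1−0.05) = 0.004275
condition A: 0.95 × (1−0.5) × 0.8 × (1−0.85) = 0.057
P(condition A | x) = 0.057 / 0.061275 ≈ 0.930

0.930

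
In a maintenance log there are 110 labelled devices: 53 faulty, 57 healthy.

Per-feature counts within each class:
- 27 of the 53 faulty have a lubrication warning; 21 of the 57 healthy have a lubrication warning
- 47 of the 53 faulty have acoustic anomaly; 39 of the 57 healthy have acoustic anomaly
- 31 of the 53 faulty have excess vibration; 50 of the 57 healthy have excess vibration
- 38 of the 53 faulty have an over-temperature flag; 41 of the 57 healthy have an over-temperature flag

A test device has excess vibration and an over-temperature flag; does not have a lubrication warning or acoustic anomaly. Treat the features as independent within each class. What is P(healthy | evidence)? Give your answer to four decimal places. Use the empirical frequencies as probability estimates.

0.8532

faulty: (53/110) × (26/53) × (6/53) × (31/53) × (38/53) ≈ 0.0112215
healthy: (57/110) × (36/57) × (18/57) × (50/57) × (41/57) ≈ 0.0652096
P(healthy | x) = 0.0652096 / 0.0764311 ≈ 0.8532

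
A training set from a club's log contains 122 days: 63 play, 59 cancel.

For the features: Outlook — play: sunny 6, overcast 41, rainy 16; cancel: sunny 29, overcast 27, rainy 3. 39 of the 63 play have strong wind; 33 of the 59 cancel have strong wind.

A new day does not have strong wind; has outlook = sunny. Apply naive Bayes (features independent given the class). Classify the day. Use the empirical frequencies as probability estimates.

cancel

play: (63/122) × (6/63) × (24/63) ≈ 0.0187354
cancel: (59/122) × (29/59) × (26/59) ≈ 0.104751
Highest score → cancel.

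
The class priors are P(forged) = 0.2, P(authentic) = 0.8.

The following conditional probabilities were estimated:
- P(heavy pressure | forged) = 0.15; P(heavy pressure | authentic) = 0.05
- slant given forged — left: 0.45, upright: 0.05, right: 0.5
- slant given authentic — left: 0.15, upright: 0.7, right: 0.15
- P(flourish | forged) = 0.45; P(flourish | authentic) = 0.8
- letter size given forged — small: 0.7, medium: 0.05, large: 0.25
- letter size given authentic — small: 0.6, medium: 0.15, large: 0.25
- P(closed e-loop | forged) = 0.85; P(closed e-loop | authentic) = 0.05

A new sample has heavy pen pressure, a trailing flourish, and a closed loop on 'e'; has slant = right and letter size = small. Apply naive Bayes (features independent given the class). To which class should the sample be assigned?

forged: 0.2 × 0.15 × 0.5 × 0.45 × 0.7 × 0.85 = 0.00401625
authentic: 0.8 × 0.05 × 0.15 × 0.8 × 0.6 × 0.05 = 0.000144
Highest score → forged.

forged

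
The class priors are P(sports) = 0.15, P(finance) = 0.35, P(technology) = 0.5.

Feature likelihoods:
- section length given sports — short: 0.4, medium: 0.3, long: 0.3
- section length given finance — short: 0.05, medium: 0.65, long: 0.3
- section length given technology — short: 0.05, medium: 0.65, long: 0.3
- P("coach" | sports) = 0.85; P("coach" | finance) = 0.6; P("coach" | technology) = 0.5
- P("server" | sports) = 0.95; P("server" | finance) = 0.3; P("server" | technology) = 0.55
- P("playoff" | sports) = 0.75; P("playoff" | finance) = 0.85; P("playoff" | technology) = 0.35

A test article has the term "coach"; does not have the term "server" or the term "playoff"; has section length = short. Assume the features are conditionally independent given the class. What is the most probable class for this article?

sports: 0.15 × 0.4 × 0.85 × (1−0.95) × (1−0.75) = 0.0006375
finance: 0.35 × 0.05 × 0.6 × (1−0.3) × (1−0.85) = 0.0011025
technology: 0.5 × 0.05 × 0.5 × (1−0.55) × (1−0.35) = 0.00365625
Highest score → technology.

technology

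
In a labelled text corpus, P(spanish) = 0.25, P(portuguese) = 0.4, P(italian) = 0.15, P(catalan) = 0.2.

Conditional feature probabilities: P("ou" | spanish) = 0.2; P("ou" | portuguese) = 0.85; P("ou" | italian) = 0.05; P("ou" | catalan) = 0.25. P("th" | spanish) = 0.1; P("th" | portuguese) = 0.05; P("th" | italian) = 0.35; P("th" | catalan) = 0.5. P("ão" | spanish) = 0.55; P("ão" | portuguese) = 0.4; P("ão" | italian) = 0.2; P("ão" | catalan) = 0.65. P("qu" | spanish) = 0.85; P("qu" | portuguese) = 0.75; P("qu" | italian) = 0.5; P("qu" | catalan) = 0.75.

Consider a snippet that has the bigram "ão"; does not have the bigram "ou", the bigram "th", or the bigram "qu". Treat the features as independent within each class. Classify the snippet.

spanish

spanish: 0.25 × (1−0.2) × (1−0.1) × 0.55 × (1−0.85) = 0.01485
portuguese: 0.4 × (1−0.85) × (1−0.05) × 0.4 × (1−0.75) = 0.0057
italian: 0.15 × (1−0.05) × (1−0.35) × 0.2 × (1−0.5) = 0.0092625
catalan: 0.2 × (1−0.25) × (1−0.5) × 0.65 × (1−0.75) = 0.0121875
Highest score → spanish.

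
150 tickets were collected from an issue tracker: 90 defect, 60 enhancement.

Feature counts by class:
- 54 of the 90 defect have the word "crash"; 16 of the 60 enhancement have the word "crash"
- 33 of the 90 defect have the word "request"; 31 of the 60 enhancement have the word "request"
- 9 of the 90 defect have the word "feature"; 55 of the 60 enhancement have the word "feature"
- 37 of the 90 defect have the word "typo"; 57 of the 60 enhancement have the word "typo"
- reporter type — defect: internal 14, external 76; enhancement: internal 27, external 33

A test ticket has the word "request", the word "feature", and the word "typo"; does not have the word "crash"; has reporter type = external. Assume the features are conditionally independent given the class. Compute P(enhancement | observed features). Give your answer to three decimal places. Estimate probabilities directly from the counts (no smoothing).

defect: (90/150) × (36/90) × (33/90) × (9/90) × (37/90) × (76/90) ≈ 0.00305501
enhancement: (60/150) × (44/60) × (31/60) × (55/60) × (57/60) × (33/60) ≈ 0.0725888
P(enhancement | x) = 0.0725888 / 0.07564381 ≈ 0.960

0.960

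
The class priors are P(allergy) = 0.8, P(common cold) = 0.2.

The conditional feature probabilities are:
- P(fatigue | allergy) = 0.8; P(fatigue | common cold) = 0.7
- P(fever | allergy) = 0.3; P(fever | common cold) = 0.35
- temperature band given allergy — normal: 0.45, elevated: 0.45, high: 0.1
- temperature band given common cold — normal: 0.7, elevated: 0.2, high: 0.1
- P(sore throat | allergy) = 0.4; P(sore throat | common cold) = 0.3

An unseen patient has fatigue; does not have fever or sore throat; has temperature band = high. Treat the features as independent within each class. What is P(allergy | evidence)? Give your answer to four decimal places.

0.8084

allergy: 0.8 × 0.8 × (1−0.3) × 0.1 × (1−0.4) = 0.02688
common cold: 0.2 × 0.7 × (1−0.35) × 0.1 × (1−0.3) = 0.00637
P(allergy | x) = 0.02688 / 0.03325 ≈ 0.8084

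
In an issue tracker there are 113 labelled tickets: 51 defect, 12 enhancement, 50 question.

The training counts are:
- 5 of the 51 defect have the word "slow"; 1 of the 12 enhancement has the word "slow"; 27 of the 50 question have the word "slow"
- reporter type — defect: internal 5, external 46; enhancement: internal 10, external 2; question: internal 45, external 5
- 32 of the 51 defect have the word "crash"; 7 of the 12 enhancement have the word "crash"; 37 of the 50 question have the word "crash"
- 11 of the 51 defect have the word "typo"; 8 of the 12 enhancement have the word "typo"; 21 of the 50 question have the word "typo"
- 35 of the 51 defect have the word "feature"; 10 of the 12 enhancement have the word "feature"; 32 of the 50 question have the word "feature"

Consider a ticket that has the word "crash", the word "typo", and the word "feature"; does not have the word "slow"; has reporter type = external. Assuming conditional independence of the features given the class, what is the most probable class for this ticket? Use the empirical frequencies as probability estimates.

defect

defect: (51/113) × (46/51) × (46/51) × (32/51) × (11/51) × (35/51) ≈ 0.034101
enhancement: (12/113) × (11/12) × (2/12) × (7/12) × (8/12) × (10/12) ≈ 0.00525784
question: (50/113) × (23/50) × (5/50) × (37/50) × (21/50) × (32/50) ≈ 0.00404865
Highest score → defect.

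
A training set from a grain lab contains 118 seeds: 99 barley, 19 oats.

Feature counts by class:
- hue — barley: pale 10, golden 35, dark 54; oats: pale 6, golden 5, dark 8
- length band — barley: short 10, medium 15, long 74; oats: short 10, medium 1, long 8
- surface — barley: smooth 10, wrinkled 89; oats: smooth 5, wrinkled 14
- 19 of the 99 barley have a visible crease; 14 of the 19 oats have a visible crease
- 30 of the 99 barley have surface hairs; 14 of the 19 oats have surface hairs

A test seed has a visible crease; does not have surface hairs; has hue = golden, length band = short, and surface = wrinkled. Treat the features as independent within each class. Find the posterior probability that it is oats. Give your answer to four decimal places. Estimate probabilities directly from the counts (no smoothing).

0.4693

barley: (99/118) × (35/99) × (10/99) × (89/99) × (19/99) × (69/99) ≈ 0.00360278
oats: (19/118) × (5/19) × (10/19) × (14/19) × (14/19) × (5/19) ≈ 0.0031864
P(oats | x) = 0.0031864 / 0.00678918 ≈ 0.4693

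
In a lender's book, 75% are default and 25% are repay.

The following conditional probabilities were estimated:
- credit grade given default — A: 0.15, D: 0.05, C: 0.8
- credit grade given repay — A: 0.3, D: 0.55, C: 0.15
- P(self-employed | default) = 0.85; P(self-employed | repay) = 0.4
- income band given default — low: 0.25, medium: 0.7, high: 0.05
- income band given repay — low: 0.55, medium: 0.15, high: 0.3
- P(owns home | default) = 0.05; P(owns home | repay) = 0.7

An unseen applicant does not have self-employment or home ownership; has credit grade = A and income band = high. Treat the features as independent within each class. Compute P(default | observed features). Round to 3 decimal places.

0.165

default: 0.75 × 0.15 × (1−0.85) × 0.05 × (1−0.05) = 0.0008015625
repay: 0.25 × 0.3 × (1−0.4) × 0.3 × (1−0.7) = 0.00405
P(default | x) = 0.0008015625 / 0.0048515625 ≈ 0.165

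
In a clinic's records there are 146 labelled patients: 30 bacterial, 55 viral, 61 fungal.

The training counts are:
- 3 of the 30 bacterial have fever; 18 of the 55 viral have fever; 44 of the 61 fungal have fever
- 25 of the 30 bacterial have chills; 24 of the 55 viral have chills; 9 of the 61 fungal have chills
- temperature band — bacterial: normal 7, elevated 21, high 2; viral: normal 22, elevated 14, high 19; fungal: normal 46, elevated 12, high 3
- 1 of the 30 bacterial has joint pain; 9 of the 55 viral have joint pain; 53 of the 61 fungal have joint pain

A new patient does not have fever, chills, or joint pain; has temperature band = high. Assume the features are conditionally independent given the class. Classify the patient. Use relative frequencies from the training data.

viral

bacterial: (30/146) × (27/30) × (5/30) × (2/30) × (29/30) ≈ 0.0019863
viral: (55/146) × (37/55) × (31/55) × (19/55) × (46/55) ≈ 0.0412699
fungal: (61/146) × (17/61) × (52/61) × (3/61) × (8/61) ≈ 0.000640208
Highest score → viral.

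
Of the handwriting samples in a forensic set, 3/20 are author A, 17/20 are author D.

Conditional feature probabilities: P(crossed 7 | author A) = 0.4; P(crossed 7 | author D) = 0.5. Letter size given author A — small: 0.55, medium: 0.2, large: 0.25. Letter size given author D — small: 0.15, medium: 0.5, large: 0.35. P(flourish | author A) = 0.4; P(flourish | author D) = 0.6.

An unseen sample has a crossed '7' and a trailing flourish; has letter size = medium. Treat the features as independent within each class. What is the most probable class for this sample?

author A: 0.15 × 0.4 × 0.2 × 0.4 = 0.0048
author D: 0.85 × 0.5 × 0.5 × 0.6 = 0.1275
Highest score → author D.

author D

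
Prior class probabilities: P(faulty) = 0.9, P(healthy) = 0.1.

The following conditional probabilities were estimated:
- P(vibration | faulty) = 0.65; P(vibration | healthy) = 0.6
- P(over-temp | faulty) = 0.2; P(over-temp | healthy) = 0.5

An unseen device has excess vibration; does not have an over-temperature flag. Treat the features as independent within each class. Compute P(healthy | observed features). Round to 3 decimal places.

faulty: 0.9 × 0.65 × (1−0.2) = 0.468
healthy: 0.1 × 0.6 × (1−0.5) = 0.03
P(healthy | x) = 0.03 / 0.498 ≈ 0.060

0.060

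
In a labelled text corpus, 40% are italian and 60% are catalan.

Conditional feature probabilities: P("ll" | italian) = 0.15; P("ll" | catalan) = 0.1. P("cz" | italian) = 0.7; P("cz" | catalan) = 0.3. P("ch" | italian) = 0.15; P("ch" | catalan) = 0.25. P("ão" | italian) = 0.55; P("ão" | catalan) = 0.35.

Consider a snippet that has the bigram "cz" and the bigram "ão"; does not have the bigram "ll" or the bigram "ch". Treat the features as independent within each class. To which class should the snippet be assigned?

italian: 0.4 × (1−0.15) × 0.7 × (1−0.15) × 0.55 = 0.111265
catalan: 0.6 × (1−0.1) × 0.3 × (1−0.25) × 0.35 = 0.042525
Highest score → italian.

italian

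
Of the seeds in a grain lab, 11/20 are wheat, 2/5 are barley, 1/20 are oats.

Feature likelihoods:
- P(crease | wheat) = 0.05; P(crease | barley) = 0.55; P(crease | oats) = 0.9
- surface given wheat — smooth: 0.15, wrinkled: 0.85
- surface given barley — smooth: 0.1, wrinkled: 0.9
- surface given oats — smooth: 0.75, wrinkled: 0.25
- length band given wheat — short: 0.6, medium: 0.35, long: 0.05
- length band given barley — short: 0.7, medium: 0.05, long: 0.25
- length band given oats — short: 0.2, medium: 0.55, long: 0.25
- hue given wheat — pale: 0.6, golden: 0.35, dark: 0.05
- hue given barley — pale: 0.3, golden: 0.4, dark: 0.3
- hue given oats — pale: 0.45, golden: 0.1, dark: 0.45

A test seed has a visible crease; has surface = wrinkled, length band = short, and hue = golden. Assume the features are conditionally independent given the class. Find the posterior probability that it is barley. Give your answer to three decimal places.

wheat: 0.55 × 0.05 × 0.85 × 0.6 × 0.35 = 0.00490875
barley: 0.4 × 0.55 × 0.9 × 0.7 × 0.4 = 0.05544
oats: 0.05 × 0.9 × 0.25 × 0.2 × 0.1 = 0.000225
P(barley | x) = 0.05544 / 0.06057375 ≈ 0.915

0.915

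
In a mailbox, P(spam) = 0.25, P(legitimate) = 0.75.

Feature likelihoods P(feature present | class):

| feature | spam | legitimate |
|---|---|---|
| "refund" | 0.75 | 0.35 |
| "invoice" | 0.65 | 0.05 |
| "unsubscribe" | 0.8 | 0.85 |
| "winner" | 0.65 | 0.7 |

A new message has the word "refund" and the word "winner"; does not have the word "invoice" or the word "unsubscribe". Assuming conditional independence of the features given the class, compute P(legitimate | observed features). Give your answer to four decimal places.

0.7543

spam: 0.25 × 0.75 × (1−0.65) × (1−0.8) × 0.65 = 0.00853125
legitimate: 0.75 × 0.35 × (1−0.05) × (1−0.85) × 0.7 = 0.026184375
P(legitimate | x) = 0.026184375 / 0.034715625 ≈ 0.7543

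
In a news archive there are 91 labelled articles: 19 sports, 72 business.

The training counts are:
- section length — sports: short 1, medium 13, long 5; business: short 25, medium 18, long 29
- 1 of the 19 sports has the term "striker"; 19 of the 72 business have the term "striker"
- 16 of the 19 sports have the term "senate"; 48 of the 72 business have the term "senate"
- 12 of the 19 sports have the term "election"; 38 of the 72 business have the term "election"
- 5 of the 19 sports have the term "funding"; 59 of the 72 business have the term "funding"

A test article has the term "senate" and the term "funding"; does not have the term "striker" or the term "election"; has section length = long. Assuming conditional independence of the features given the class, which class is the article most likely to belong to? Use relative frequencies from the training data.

sports: (19/91) × (5/19) × (18/19) × (16/19) × (7/19) × (5/19) ≈ 0.00424986
business: (72/91) × (29/72) × (53/72) × (48/72) × (34/72) × (59/72) ≈ 0.0605166
Highest score → business.

business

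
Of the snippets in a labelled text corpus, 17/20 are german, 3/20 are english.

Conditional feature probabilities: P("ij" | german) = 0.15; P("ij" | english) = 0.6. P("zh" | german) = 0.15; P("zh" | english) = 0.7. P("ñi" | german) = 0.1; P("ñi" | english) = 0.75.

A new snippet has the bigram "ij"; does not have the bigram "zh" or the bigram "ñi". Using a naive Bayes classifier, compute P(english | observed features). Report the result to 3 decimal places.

0.065

german: 0.85 × 0.15 × (1−0.15) × (1−0.1) = 0.0975375
english: 0.15 × 0.6 × (1−0.7) × (1−0.75) = 0.00675
P(english | x) = 0.00675 / 0.1042875 ≈ 0.065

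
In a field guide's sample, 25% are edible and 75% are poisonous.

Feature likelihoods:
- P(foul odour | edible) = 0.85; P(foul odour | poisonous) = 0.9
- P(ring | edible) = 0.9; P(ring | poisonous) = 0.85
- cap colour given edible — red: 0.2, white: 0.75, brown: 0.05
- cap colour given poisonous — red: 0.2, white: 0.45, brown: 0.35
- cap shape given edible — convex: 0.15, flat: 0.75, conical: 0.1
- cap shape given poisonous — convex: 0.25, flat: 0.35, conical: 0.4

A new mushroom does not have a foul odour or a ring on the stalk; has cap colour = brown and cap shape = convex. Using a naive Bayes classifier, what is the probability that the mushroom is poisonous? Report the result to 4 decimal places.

edible: 0.25 × (1−0.85) × (1−0.9) × 0.05 × 0.15 = 0.000028125
poisonous: 0.75 × (1−0.9) × (1−0.85) × 0.35 × 0.25 = 0.000984375
P(poisonous | x) = 0.000984375 / 0.0010125 ≈ 0.9722

0.9722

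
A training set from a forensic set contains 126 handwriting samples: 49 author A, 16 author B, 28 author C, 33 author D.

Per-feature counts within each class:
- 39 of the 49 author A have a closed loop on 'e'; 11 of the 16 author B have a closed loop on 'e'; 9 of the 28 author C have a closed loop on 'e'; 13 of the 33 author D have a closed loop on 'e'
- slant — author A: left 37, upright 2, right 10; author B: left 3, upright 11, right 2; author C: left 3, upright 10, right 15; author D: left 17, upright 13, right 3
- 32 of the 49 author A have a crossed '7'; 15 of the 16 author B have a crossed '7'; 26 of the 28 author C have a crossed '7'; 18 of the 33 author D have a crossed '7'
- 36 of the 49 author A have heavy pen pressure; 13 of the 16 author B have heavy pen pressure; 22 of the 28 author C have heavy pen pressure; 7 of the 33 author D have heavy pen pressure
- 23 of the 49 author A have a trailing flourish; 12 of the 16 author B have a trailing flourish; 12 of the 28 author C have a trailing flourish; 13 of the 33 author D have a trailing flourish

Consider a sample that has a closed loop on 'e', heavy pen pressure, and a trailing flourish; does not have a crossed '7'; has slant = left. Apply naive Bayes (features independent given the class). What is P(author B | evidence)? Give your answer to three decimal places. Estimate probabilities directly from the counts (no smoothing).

author A: (49/126) × (39/49) × (37/49) × (17/49) × (36/49) × (23/49) ≈ 0.0279634
author B: (16/126) × (11/16) × (3/16) × (1/16) × (13/16) × (12/16) ≈ 0.000623431
author C: (28/126) × (9/28) × (3/28) × (2/28) × (22/28) × (12/28) ≈ 0.000184075
author D: (33/126) × (13/33) × (17/33) × (15/33) × (7/33) × (13/33) ≈ 0.00201882
P(author B | x) = 0.000623431 / 0.030789726 ≈ 0.020

0.020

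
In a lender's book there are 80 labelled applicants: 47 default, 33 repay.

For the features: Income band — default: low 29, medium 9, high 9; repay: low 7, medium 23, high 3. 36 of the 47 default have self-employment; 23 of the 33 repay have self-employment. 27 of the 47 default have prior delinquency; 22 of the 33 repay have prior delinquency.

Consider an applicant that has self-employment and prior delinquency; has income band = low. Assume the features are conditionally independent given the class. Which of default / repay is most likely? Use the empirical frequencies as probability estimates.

default: (47/80) × (29/47) × (36/47) × (27/47) ≈ 0.159507
repay: (33/80) × (7/33) × (23/33) × (22/33) ≈ 0.0406566
Highest score → default.

default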